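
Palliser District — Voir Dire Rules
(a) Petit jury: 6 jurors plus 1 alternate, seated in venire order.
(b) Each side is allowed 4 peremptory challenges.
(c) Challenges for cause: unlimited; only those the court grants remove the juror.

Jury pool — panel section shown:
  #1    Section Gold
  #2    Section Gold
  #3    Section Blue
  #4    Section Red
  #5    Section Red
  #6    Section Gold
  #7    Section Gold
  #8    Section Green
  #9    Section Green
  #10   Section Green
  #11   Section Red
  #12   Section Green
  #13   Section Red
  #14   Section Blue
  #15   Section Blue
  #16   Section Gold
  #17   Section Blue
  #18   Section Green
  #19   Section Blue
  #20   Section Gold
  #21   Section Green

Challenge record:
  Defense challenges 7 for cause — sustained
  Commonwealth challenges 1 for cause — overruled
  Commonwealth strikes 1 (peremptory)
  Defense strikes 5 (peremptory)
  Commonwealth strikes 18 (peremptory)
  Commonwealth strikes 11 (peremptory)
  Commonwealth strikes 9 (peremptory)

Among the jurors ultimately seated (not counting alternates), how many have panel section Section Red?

1

Removed: #1, #5, #7, #9, #11, #18.
Seated jurors 1–6: #2, #3, #4, #6, #8, #10 (alternates #12 not counted).
Of those, in Section Red: #4 → 1.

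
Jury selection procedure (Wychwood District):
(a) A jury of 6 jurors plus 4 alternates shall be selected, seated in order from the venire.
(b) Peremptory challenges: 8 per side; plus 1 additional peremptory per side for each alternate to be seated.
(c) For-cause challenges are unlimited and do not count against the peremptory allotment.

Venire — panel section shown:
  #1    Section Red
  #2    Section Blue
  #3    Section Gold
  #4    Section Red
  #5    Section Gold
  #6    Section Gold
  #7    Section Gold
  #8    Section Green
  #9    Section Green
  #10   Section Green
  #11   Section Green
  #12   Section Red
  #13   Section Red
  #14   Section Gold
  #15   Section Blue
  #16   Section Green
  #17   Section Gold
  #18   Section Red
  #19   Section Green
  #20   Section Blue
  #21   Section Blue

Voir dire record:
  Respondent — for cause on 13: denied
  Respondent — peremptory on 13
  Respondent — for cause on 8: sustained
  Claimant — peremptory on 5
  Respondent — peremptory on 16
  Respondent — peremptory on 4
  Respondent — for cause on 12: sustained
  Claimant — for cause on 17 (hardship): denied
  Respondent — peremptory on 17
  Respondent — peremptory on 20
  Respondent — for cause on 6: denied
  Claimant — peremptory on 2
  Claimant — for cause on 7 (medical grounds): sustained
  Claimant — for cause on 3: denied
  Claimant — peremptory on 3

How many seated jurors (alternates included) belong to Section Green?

Removed: #2, #3, #4, #5, #7, #8, #12, #13, #16, #17, #20.
Seated (10 incl. alternates): #1, #6, #9, #10, #11, #14, #15, #18, #19, #21.
Of those, in Section Green: #9, #10, #11, #19 → 4.

4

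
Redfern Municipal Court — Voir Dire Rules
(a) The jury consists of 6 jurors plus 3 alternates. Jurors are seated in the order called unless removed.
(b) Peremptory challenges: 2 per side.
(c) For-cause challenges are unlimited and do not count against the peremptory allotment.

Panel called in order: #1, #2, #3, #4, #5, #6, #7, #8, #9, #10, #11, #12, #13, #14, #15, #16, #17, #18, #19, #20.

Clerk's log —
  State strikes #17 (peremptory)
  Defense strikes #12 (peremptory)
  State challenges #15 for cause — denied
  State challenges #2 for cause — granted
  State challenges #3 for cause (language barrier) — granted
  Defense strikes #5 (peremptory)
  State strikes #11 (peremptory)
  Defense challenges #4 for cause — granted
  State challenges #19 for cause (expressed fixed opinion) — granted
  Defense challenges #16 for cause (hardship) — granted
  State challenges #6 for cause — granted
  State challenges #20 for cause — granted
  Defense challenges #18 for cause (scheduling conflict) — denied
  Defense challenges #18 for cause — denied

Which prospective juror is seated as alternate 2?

15

Removed: #2, #3, #4, #5, #6, #11, #12, #16, #17, #19, #20. (#15, #18 stay — for-cause denied.)
Seating in order: seats 1–6 → #1, #7, #8, #9, #10, #13; alternates → #14, #15, #18.
So alternate 2 is #15.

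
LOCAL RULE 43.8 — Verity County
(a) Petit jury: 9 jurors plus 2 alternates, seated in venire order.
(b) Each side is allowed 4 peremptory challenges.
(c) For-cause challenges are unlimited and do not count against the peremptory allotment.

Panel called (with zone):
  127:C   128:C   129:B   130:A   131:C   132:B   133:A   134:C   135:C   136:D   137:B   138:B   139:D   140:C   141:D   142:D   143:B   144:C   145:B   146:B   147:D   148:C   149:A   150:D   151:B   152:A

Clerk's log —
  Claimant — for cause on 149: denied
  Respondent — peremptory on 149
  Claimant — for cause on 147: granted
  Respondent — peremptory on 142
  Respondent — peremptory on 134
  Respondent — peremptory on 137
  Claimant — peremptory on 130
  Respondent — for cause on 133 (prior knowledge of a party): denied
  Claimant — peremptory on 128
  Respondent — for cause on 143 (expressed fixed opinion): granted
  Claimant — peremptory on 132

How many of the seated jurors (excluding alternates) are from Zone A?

Removed: #128, #130, #132, #134, #137, #142, #143, #147, #149.
Seated jurors 1–9: #127, #129, #131, #133, #135, #136, #138, #139, #140 (alternates #141, #144 not counted).
Of those, in Zone A: #133 → 1.

1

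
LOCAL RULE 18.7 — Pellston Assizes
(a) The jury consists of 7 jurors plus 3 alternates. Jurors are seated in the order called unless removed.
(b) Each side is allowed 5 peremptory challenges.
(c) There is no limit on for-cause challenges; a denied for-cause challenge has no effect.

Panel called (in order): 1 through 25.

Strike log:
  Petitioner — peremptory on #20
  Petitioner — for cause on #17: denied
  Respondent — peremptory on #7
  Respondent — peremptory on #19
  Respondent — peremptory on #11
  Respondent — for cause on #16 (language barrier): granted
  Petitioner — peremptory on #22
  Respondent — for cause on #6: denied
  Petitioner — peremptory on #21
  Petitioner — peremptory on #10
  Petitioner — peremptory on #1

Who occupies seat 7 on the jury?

Removed: #1, #7, #10, #11, #16, #19, #20, #21, #22. (#6, #17 stay — for-cause denied.)
Filling seats in venire order through position 7: #2, #3, #4, #5, #6, #8, #9.
So seat 7 is #9.

9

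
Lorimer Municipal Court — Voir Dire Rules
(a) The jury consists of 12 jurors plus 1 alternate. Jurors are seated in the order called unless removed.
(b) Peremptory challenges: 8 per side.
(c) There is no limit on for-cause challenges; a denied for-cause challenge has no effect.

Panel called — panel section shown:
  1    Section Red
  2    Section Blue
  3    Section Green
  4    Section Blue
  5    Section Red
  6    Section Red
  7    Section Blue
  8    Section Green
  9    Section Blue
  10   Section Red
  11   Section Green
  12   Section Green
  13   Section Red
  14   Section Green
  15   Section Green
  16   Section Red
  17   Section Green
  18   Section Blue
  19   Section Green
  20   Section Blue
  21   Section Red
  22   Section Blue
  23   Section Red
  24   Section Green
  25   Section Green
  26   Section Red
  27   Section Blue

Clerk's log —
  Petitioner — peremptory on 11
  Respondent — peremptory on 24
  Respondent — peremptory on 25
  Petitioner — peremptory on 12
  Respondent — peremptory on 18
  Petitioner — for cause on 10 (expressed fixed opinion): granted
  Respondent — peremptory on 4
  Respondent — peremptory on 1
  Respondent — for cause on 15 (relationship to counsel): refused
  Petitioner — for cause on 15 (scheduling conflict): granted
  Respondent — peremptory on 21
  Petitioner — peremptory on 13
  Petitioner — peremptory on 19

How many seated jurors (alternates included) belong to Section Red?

Removed: #1, #4, #10, #11, #12, #13, #15, #18, #19, #21, #24, #25.
Seated (13 incl. alternates): #2, #3, #5, #6, #7, #8, #9, #14, #16, #17, #20, #22, #23.
Of those, in Section Red: #5, #6, #16, #23 → 4.

4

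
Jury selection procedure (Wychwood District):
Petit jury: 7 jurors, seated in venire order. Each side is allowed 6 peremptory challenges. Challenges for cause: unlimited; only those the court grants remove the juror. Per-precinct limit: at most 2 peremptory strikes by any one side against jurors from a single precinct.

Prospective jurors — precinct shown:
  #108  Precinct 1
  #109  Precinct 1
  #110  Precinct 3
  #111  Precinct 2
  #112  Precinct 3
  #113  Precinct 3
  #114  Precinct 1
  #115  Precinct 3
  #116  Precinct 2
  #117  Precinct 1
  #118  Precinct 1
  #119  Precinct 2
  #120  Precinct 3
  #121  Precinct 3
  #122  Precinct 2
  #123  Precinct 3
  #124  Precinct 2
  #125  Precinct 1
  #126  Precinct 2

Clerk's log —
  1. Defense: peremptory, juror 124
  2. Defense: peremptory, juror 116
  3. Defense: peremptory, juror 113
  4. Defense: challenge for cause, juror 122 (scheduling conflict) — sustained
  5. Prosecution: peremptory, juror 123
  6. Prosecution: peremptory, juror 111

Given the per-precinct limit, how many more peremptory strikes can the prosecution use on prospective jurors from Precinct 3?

1

Prosecution peremptories so far: #123, #111 — 2 of 6 used, 4 left overall.
Against Precinct 3: #123 — 1 used; per-precinct cap 2 leaves 1.
Binding limit: min(4, 1) = 1.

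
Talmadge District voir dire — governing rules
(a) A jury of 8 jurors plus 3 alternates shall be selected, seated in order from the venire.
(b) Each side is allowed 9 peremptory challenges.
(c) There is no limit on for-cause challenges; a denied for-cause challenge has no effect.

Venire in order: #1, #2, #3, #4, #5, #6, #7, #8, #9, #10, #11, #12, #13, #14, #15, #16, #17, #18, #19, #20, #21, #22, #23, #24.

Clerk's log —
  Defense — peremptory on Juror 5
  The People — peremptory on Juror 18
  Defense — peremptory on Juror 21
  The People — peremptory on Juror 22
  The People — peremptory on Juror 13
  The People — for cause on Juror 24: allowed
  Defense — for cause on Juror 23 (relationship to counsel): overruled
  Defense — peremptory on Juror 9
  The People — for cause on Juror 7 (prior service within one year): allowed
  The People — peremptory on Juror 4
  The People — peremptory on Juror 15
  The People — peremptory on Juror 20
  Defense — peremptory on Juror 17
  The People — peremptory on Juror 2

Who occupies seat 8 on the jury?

14

Removed: #2, #4, #5, #7, #9, #13, #15, #17, #18, #20, #21, #22, #24. (#23 stays — for-cause denied.)
Seating in order: seats 1–8 → #1, #3, #6, #8, #10, #11, #12, #14; alternates → #16, #19, #23.
So seat 8 is #14.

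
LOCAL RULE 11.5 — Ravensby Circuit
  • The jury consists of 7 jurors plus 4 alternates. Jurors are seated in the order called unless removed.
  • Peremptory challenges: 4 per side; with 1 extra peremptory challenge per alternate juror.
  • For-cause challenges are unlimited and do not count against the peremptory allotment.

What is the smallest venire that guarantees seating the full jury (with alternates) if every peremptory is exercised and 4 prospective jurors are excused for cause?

31

Seats to fill: 7 + 4 alternates = 11.
Peremptories: 4 + 1×4 = 8 per side × 2 sides = 16.
For-cause removals: 4.
Minimum venire: 11 + 16 + 4 = 31.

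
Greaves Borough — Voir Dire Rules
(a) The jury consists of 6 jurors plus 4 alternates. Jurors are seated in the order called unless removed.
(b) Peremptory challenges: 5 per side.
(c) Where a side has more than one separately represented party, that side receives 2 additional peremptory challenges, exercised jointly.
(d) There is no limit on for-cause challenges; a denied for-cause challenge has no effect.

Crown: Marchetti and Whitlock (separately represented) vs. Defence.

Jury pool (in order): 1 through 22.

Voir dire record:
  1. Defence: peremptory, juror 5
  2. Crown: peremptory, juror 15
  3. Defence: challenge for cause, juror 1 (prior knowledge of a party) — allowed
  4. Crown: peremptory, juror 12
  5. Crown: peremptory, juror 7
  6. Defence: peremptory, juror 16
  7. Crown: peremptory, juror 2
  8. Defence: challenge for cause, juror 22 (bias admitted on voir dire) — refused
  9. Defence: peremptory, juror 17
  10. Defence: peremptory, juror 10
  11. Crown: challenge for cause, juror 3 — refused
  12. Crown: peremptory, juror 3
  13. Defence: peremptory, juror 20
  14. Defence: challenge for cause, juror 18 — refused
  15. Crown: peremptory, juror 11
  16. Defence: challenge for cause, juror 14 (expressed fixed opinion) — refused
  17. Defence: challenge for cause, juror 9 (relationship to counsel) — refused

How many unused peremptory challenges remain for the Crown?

Crown allotment: 5 base + 2 multi-party = 7.
Crown peremptories used: #15, #12, #7, #2, #3, #11 — 6 (the for-cause on #3 doesn't count).
Remaining: 7 − 6 = 1.

1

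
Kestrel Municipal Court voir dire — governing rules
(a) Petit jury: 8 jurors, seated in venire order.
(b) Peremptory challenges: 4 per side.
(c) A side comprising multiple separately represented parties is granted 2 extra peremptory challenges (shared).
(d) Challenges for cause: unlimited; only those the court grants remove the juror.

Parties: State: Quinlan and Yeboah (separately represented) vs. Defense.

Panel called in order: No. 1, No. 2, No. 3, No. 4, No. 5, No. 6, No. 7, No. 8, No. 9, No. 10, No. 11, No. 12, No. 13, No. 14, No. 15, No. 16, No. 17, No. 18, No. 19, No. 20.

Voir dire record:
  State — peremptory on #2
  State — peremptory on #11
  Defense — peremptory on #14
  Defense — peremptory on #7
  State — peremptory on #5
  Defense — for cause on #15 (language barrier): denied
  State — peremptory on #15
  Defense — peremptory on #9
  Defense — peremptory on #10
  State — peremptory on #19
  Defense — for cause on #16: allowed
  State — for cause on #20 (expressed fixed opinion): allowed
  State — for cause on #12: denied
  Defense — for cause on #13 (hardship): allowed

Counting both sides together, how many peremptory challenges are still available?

State allotment: 4 base + 2 multi-party = 6. Defense allotment: 4.
State peremptories used: #2, #11, #5, #15, #19 — 5 (for-cause on #20, #12 don't count).
Defense peremptories used: #14, #7, #9, #10 — 4 (for-cause on #15, #16, #13 don't count).
Remaining: (6 − 5) + (4 − 4) = 1.

1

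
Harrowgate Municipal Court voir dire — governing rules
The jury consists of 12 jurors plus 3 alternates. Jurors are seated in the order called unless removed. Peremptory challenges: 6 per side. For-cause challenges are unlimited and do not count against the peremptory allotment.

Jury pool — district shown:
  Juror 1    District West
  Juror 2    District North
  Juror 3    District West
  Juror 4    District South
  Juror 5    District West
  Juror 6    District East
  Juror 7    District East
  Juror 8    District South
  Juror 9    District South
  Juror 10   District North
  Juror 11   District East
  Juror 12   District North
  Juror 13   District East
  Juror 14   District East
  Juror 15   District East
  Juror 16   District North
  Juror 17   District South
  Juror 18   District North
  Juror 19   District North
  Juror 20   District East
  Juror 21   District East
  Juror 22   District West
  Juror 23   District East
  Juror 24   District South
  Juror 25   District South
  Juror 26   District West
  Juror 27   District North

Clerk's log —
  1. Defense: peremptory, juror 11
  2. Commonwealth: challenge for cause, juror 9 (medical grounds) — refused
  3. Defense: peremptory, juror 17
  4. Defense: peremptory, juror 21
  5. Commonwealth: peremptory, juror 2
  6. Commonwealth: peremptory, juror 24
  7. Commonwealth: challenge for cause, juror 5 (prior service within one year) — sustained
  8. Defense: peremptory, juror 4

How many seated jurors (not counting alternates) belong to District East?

Removed: #2, #4, #5, #11, #17, #21, #24.
Seated jurors 1–12: #1, #3, #6, #7, #8, #9, #10, #12, #13, #14, #15, #16 (alternates #18, #19, #20 not counted).
Of those, in District East: #6, #7, #13, #14, #15 → 5.

5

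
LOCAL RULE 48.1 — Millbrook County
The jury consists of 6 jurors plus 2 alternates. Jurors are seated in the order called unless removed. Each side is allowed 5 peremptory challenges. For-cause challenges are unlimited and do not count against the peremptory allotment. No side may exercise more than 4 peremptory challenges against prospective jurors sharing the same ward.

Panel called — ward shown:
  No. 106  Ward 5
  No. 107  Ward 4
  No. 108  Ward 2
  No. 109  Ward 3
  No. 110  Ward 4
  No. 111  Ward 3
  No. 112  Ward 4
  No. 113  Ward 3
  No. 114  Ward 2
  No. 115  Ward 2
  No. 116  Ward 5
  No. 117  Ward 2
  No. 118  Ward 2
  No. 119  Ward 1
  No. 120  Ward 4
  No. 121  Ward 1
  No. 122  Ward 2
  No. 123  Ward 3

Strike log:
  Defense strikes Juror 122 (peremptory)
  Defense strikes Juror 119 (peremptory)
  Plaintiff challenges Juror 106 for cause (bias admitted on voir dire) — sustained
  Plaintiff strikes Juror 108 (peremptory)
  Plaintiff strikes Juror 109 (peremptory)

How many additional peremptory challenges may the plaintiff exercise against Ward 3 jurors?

3

Plaintiff peremptories so far: #108, #109 — 2 of 5 used, 3 left overall.
Against Ward 3: #109 — 1 used; per-ward cap 4 leaves 3.
Binding limit: min(3, 3) = 3.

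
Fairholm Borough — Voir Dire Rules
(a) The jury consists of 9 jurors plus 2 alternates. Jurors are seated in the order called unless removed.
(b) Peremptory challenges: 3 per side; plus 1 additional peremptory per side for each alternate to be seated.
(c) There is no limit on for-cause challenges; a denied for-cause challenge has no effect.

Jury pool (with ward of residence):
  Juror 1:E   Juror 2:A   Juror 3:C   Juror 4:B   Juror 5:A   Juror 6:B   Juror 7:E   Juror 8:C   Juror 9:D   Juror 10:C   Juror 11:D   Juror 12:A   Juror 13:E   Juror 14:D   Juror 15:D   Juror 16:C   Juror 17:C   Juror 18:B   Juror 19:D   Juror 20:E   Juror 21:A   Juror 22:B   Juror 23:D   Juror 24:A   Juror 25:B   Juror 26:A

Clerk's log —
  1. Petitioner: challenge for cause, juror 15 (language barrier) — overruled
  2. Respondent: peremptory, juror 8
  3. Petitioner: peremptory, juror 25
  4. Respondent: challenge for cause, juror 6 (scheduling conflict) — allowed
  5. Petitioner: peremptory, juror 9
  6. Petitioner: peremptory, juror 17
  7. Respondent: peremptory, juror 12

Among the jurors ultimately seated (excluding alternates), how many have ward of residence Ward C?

Removed: #6, #8, #9, #12, #17, #25.
Seated jurors 1–9: #1, #2, #3, #4, #5, #7, #10, #11, #13 (alternates #14, #15 not counted).
Of those, in Ward C: #3, #10 → 2.

2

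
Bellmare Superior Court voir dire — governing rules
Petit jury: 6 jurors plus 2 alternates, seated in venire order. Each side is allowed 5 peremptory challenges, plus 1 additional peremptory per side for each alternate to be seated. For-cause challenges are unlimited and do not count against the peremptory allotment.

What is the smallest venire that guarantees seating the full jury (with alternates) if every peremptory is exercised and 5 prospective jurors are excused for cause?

27

Seats to fill: 6 + 2 alternates = 8.
Peremptories: 5 + 1×2 = 7 per side × 2 sides = 14.
For-cause removals: 5.
Minimum venire: 8 + 14 + 5 = 27.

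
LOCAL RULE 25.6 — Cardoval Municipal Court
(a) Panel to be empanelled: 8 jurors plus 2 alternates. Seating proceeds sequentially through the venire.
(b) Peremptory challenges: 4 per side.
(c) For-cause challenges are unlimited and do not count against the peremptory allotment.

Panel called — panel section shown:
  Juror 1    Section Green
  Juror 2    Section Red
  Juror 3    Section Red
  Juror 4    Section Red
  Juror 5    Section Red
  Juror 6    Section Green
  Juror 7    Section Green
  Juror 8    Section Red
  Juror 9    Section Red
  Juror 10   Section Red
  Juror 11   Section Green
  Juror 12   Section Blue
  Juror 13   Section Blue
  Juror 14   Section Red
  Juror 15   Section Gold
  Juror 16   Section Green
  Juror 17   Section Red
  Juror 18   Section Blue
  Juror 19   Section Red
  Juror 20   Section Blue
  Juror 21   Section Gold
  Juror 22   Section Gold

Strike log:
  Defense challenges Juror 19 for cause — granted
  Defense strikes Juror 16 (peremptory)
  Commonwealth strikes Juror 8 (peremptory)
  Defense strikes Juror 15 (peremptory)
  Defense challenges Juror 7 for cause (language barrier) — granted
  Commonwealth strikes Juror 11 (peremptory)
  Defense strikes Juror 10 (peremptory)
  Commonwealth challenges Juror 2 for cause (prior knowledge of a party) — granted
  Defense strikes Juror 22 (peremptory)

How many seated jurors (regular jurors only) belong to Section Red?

Removed: #2, #7, #8, #10, #11, #15, #16, #19, #22.
Seated jurors 1–8: #1, #3, #4, #5, #6, #9, #12, #13 (alternates #14, #17 not counted).
Of those, in Section Red: #3, #4, #5, #9 → 4.

4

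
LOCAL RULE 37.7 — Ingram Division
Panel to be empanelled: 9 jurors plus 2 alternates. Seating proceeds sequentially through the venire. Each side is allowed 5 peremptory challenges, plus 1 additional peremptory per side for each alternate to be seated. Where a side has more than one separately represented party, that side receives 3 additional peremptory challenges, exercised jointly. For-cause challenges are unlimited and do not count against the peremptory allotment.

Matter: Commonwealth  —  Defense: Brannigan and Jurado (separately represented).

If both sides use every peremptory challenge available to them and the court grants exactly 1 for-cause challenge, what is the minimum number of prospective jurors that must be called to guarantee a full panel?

Seats to fill: 9 + 2 alternates = 11.
Peremptories — Commonwealth: 5 + 1×2 = 7; Defense: 5 + 1×2 + 3 = 10; total 17.
For-cause removals: 1.
Minimum venire: 11 + 17 + 1 = 29.

29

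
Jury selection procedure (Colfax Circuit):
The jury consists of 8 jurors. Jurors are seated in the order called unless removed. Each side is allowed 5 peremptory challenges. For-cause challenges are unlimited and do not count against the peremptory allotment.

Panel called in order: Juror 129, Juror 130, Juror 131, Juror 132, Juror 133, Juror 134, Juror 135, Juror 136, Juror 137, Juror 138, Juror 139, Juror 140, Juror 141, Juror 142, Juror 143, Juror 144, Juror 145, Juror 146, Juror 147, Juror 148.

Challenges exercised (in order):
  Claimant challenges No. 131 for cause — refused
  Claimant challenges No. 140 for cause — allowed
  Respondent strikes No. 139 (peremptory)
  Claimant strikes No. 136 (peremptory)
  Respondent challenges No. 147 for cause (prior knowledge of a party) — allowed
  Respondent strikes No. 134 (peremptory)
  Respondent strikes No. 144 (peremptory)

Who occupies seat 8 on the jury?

138

Removed: #134, #136, #139, #140, #144, #147. (#131 stays — for-cause denied.)
Filling seats in venire order through position 8: #129, #130, #131, #132, #133, #135, #137, #138.
So seat 8 is #138.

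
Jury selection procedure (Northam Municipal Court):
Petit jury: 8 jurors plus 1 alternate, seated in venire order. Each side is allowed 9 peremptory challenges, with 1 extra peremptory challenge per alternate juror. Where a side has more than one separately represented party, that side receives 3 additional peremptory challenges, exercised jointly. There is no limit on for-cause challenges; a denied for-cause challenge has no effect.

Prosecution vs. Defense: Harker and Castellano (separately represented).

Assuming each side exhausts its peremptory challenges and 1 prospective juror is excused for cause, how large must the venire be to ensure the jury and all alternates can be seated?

Seats to fill: 8 + 1 alternates = 9.
Peremptories — Prosecution: 9 + 1×1 = 10; Defense: 9 + 1×1 + 3 = 13; total 23.
For-cause removals: 1.
Minimum venire: 9 + 23 + 1 = 33.

33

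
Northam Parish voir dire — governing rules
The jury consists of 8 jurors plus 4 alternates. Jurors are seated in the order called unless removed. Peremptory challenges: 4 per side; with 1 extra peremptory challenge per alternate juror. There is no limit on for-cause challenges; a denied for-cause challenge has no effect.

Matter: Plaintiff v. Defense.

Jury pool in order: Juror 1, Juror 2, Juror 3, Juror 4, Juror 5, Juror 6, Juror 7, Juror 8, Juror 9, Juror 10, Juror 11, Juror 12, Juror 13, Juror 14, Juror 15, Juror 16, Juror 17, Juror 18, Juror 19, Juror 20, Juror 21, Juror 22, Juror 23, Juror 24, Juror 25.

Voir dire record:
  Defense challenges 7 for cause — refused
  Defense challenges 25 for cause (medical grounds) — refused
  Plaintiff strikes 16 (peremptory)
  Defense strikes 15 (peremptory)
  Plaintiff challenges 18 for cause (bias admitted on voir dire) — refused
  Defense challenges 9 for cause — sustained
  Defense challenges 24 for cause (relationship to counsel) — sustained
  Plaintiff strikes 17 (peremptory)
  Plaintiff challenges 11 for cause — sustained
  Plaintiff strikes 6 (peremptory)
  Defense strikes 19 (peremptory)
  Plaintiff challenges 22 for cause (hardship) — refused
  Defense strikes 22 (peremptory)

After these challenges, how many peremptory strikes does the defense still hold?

5

Defense allotment: 4 base + 1 × 4 alternates = 8.
Defense peremptories used: #15, #19, #22 — 3 (for-cause on #7, #25, #9, #24 don't count).
Remaining: 8 − 3 = 5.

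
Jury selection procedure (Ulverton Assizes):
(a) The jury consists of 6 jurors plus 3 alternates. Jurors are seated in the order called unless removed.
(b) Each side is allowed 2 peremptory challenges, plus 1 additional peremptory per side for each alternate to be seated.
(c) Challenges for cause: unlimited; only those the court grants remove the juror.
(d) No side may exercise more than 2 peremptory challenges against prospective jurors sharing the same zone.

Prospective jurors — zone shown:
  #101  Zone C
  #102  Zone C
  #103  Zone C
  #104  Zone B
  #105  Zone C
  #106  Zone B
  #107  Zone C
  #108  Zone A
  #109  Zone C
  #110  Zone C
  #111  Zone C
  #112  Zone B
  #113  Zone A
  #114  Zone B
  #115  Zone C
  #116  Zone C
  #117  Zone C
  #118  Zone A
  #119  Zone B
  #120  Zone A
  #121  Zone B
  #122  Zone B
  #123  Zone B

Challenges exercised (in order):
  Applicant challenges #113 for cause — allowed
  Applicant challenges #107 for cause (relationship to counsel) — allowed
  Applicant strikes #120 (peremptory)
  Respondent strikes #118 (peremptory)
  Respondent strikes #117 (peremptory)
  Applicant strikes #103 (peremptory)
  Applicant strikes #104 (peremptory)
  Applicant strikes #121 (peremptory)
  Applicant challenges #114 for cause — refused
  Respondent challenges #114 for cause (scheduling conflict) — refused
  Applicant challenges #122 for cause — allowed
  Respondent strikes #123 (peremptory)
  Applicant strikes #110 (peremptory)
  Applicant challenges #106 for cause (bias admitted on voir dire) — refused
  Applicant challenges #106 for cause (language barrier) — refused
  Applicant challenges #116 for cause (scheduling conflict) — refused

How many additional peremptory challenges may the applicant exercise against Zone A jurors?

Applicant peremptories so far: #120, #103, #104, #121, #110 — 5 of 5 used, 0 left overall.
Against Zone A: #120 — 1 used; per-zone cap 2 leaves 1.
Binding limit: min(0, 1) = 0.

0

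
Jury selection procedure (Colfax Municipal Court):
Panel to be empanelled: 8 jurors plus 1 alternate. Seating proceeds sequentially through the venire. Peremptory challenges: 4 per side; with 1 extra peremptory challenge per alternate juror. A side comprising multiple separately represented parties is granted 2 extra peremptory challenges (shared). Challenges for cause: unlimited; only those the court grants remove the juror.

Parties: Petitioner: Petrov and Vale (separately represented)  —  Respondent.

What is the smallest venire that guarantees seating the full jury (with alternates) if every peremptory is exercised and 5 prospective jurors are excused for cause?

26

Seats to fill: 8 + 1 alternates = 9.
Peremptories — Petitioner: 4 + 1×1 + 2 = 7; Respondent: 4 + 1×1 = 5; total 12.
For-cause removals: 5.
Minimum venire: 9 + 12 + 5 = 26.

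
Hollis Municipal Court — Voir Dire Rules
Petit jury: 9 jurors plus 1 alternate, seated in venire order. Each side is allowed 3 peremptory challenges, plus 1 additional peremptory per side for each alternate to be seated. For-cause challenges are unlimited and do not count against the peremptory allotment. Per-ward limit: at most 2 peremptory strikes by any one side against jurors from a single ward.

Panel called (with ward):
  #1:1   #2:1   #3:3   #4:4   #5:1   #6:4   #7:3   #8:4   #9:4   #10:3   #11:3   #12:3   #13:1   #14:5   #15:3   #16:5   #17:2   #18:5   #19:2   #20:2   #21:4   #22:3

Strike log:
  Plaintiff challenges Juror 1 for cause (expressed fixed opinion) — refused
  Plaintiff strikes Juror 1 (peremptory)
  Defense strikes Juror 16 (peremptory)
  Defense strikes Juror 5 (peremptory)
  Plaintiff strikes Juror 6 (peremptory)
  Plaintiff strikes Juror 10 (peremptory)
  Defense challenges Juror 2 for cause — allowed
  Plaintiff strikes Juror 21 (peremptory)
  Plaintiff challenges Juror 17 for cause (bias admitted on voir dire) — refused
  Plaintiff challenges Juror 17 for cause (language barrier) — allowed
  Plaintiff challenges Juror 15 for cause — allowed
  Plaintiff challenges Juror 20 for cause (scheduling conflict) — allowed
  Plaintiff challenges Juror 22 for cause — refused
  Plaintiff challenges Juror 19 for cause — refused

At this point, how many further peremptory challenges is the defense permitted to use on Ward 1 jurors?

Defense peremptories so far: #16, #5 — 2 of 4 used, 2 left overall.
Against Ward 1: #5 — 1 used; per-ward cap 2 leaves 1.
Binding limit: min(2, 1) = 1.

1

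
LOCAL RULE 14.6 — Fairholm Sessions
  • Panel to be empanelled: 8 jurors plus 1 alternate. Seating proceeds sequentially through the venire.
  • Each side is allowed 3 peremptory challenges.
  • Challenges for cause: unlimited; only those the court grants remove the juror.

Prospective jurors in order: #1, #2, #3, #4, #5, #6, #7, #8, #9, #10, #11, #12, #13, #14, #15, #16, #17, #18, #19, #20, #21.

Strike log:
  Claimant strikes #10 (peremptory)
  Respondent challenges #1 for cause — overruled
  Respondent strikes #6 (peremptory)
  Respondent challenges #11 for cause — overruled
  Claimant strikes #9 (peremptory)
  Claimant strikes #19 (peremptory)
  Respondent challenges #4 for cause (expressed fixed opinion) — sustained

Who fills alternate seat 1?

Removed: #4, #6, #9, #10, #19. (#1, #11 stay — for-cause denied.)
Seating in order: seats 1–8 → #1, #2, #3, #5, #7, #8, #11, #12; alternates → #13.
So alternate 1 is #13.

13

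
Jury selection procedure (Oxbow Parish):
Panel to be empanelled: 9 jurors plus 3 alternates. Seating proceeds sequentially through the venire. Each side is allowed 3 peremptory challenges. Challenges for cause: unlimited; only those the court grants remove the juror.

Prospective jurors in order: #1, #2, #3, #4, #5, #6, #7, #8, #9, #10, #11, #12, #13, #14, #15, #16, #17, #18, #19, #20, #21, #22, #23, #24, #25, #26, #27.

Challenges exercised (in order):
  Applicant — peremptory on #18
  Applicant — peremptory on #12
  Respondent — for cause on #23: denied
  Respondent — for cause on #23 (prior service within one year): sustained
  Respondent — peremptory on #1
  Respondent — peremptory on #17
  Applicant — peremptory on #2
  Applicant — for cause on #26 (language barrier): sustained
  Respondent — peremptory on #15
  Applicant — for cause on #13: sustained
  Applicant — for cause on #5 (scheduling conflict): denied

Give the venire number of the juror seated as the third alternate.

19

Removed: #1, #2, #12, #13, #15, #17, #18, #23, #26. (#5 stays — for-cause denied.)
Filling seats in venire order through position 12: #3, #4, #5, #6, #7, #8, #9, #10, #11, #14, #16, #19.
So alternate 3 is #19.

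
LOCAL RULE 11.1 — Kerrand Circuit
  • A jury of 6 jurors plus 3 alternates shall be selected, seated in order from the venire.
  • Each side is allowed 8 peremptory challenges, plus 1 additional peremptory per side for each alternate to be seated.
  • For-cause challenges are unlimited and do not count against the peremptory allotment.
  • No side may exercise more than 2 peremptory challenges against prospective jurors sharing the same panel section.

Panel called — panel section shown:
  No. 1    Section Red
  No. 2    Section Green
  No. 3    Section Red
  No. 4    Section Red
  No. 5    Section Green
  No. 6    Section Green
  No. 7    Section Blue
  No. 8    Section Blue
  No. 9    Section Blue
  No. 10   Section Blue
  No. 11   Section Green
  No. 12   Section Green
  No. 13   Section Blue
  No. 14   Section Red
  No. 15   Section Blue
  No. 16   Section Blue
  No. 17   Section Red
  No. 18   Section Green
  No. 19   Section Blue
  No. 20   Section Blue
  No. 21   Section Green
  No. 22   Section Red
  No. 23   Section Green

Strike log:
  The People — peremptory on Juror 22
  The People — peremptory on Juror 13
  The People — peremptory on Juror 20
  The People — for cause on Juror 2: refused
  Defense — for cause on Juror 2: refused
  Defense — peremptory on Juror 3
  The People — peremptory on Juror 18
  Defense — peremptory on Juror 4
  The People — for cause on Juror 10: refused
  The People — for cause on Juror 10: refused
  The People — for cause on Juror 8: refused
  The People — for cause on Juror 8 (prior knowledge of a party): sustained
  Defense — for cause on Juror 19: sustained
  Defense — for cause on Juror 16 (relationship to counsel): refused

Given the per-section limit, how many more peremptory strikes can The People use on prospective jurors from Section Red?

1

The People peremptories so far: #22, #13, #20, #18 — 4 of 11 used, 7 left overall.
Against Section Red: #22 — 1 used; per-section cap 2 leaves 1.
Binding limit: min(7, 1) = 1.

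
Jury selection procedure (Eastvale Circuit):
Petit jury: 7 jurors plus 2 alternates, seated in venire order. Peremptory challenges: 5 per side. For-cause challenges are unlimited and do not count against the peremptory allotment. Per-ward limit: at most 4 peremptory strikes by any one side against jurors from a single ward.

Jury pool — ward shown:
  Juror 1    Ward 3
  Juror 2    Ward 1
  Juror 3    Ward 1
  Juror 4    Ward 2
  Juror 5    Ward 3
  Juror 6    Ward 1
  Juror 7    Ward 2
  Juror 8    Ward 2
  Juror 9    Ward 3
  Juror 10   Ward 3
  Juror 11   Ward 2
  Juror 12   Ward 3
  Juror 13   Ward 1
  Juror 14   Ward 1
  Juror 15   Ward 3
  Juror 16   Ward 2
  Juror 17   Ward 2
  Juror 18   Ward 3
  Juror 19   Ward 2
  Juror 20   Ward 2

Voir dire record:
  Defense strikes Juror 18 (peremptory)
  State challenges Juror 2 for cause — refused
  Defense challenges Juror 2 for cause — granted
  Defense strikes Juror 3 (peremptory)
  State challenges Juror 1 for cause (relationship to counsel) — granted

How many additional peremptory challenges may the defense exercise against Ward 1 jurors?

Defense peremptories so far: #18, #3 — 2 of 5 used, 3 left overall.
Against Ward 1: #3 — 1 used; per-ward cap 4 leaves 3.
Binding limit: min(3, 3) = 3.

3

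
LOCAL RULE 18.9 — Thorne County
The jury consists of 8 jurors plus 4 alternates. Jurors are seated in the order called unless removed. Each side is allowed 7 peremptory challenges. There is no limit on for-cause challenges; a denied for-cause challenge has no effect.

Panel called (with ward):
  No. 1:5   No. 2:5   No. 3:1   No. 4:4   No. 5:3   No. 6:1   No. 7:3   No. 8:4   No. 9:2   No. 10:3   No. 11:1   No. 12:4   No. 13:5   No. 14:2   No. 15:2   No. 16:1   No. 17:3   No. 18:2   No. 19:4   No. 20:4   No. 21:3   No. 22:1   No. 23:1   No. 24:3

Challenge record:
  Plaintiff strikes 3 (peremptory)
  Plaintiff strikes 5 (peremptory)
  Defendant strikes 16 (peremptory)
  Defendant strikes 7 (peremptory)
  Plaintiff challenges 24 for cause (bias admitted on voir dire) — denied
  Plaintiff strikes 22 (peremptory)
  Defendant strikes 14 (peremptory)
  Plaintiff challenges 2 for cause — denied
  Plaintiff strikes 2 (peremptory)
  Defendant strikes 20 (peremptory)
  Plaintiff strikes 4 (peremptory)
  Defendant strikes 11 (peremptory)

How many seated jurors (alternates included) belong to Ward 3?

3

Removed: #2, #3, #4, #5, #7, #11, #14, #16, #20, #22.
Seated (12 incl. alternates): #1, #6, #8, #9, #10, #12, #13, #15, #17, #18, #19, #21.
Of those, in Ward 3: #10, #17, #21 → 3.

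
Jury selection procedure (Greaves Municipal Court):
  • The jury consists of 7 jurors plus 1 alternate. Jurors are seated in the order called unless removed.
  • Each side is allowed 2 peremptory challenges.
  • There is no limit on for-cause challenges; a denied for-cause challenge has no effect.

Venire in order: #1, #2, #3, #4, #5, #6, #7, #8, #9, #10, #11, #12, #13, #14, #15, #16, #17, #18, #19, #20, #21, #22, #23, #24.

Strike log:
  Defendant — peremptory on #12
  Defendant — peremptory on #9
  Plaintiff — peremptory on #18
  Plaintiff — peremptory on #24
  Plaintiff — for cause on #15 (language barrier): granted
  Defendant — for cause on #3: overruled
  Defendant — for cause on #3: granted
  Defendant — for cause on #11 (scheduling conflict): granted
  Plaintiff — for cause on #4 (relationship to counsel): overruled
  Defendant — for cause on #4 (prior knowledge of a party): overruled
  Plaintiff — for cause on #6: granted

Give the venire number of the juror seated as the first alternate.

13

Removed: #3, #6, #9, #11, #12, #15, #18, #24. (#4 stays — for-cause denied.)
Filling seats in venire order through position 8: #1, #2, #4, #5, #7, #8, #10, #13.
So alternate 1 is #13.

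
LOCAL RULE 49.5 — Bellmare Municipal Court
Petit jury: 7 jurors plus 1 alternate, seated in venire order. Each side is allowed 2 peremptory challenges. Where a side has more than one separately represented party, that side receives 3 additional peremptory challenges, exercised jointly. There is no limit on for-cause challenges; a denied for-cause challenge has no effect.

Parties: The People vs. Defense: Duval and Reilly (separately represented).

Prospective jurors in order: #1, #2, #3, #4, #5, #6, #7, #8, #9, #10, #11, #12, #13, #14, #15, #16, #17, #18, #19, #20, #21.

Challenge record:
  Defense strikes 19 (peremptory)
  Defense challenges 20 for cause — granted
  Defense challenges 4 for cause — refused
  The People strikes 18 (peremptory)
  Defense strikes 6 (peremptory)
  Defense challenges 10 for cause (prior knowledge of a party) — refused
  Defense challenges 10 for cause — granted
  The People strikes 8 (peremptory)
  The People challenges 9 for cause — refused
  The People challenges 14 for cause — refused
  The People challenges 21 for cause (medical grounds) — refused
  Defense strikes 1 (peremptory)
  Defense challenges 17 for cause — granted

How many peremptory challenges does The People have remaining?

The People allotment: 2.
The People peremptories used: #18, #8 — 2 (for-cause on #9, #14, #21 don't count).
Remaining: 2 − 2 = 0.

0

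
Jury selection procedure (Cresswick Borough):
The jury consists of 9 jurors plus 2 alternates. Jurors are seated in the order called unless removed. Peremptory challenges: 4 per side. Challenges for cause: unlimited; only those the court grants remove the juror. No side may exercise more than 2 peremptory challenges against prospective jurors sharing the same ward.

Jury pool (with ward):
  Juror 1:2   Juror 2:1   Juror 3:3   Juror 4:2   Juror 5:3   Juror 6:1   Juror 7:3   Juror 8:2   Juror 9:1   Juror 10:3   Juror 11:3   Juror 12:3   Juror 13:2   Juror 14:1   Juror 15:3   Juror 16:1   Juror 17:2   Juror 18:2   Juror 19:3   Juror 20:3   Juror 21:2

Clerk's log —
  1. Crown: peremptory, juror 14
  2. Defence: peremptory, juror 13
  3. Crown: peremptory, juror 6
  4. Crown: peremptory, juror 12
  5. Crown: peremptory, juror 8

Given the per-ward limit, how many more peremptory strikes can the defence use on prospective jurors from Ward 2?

1

Defence peremptories so far: #13 — 1 of 4 used, 3 left overall.
Against Ward 2: #13 — 1 used; per-ward cap 2 leaves 1.
Binding limit: min(3, 1) = 1.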